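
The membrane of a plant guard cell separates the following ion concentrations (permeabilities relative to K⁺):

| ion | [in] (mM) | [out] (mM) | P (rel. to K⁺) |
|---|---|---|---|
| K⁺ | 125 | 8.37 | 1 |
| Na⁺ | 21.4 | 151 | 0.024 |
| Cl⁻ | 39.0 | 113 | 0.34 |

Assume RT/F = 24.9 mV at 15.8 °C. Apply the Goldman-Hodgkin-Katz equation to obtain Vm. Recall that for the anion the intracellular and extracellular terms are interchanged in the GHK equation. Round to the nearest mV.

Vm = 24.9 · ln[(Σ P·[cation]ₒ + Σ P·[anion]ᵢ) / (Σ P·[cation]ᵢ + Σ P·[anion]ₒ)]
Numerator = 1×8.37 + 0.024×151 + 0.34×39.0 = 25.25
Denominator = 1×125 + 0.024×21.4 + 0.34×113 = 163.9
Vm = 24.9 · ln(0.15405) = 24.9 × (-1.8705) = -46.57 mV

-47 mV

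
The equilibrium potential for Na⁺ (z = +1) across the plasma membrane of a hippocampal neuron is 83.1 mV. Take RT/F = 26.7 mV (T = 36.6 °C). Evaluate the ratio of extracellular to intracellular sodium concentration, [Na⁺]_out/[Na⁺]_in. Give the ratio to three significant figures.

ln([out]/[in]) = E·z/(26.7) = 83.1 × 1 / 26.7 = 3.1124
[out]/[in] = e^(3.1124) = 22.47

22.5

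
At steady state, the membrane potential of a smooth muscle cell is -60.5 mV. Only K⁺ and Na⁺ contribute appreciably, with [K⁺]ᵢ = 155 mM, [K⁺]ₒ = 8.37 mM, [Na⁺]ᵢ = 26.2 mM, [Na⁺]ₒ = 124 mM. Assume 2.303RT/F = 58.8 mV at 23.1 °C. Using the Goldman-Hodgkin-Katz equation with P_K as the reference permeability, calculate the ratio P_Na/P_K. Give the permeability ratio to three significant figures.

0.0504

Let α = P_Na/P_K. GHK: Vm = 58.8·log₁₀[(Kₒ + α·Naₒ)/(Kᵢ + α·Naᵢ)].
10^(Vm/58.8) = 10^(-60.5/58.8) = 0.09356
So 0.09356·(Kᵢ + α·Naᵢ) = Kₒ + α·Naₒ → α = (0.09356·155.0 − 8.37) / (124.0 − 0.09356·26.2)
α = (14.5 − 8.37) / (124.0 − 2.451) = 6.132/121.5 = 0.05045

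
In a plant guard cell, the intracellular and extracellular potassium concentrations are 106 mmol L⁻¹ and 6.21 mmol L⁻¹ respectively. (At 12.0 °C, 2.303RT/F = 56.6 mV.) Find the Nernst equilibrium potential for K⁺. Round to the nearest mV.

E = (56.6/z) · log₁₀([K⁺]_out/[K⁺]_in) with z = +1.
= (56.6/1) · log₁₀(6.21/106) = 56.60 · log₁₀(0.05858)
= 56.60 · (-1.2322) = -69.74 mV

-70 mV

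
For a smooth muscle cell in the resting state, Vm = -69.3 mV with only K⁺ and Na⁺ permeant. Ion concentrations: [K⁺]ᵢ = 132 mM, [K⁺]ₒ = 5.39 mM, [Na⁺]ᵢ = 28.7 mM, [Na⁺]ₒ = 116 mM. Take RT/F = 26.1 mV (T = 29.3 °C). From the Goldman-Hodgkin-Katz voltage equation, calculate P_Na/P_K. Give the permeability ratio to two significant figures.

Let α = P_Na/P_K. GHK: Vm = 26.1·ln[(Kₒ + α·Naₒ)/(Kᵢ + α·Naᵢ)].
e^(Vm/26.1) = e^(-69.3/26.1) = 0.070287
So 0.070287·(Kᵢ + α·Naᵢ) = Kₒ + α·Naₒ → α = (0.070287·132.0 − 5.39) / (116.0 − 0.070287·28.7)
α = (9.278 − 5.39) / (116.0 − 2.017) = 3.888/114 = 0.03411

0.034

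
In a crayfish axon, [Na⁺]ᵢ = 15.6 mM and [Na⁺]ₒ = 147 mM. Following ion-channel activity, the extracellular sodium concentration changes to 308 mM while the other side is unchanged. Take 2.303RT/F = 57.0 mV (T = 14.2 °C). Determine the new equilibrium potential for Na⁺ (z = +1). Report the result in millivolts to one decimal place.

After the shift: [Na⁺]_out = 308, [Na⁺]_in = 15.6 mM.
E_new = (57.0/1)·log₁₀(308/15.6) = 57.00 · (1.2954) = 73.84 mV

73.8 mV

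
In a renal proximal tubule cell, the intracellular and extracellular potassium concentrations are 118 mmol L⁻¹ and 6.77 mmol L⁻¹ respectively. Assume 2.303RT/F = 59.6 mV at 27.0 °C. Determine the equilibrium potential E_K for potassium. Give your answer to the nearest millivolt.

-74 mV

E = (59.6/z) · log₁₀([K⁺]_out/[K⁺]_in) with z = +1.
= (59.6/1) · log₁₀(6.77/118) = 59.60 · log₁₀(0.05737)
= 59.60 · (-1.2413) = -73.98 mV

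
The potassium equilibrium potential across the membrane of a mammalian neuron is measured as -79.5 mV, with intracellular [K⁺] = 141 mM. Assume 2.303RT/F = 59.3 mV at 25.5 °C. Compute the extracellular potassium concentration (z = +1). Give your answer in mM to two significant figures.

6.4 mM

Nernst: E = (59.3/1) · log₁₀([out]/[in]), so log₁₀([out]/[in]) = -79.5 × 1 / 59.3 = -1.3406.
[out]/[in] = 10^(-1.3406) = 0.04564.
[out] = 0.04564 × 141 = 6.435 mM.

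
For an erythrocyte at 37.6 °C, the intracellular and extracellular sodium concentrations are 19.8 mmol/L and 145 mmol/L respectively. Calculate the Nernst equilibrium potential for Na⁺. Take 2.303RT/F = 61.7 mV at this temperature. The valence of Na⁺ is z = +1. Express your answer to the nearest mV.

53 mV

E = (61.7/z) · log₁₀([Na⁺]_out/[Na⁺]_in) with z = +1.
= (61.7/1) · log₁₀(145/19.8) = 61.70 · log₁₀(7.323)
= 61.70 · (0.8647) = 53.35 mV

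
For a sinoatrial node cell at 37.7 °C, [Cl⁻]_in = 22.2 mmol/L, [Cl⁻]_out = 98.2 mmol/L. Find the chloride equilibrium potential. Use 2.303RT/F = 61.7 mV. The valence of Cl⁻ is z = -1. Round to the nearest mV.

E = (61.7/z) · log₁₀([Cl⁻]_out/[Cl⁻]_in) with z = -1.
For an anion, dividing by z = -1 reverses the sign.
= (61.7/-1) · log₁₀(98.2/22.2) = -61.70 · log₁₀(4.423)
= -61.70 · (0.6458) = -39.84 mV

-40 mV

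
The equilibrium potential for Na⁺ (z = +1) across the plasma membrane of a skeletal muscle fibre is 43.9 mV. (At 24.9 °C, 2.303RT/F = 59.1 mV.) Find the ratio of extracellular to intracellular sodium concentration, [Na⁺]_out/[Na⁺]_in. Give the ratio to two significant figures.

5.5

log₁₀([out]/[in]) = E·z/(59.1) = 43.9 × 1 / 59.1 = 0.7428
[out]/[in] = 10^(0.7428) = 5.531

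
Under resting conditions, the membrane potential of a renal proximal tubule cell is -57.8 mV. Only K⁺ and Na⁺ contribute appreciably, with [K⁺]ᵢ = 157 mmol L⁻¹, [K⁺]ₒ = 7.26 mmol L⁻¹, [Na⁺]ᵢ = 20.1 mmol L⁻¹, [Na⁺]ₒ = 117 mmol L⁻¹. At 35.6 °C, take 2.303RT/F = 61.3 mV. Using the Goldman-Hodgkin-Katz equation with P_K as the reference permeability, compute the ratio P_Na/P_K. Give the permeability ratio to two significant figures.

Let α = P_Na/P_K. GHK: Vm = 61.3·log₁₀[(Kₒ + α·Naₒ)/(Kᵢ + α·Naᵢ)].
10^(Vm/61.3) = 10^(-57.8/61.3) = 0.11405
So 0.11405·(Kᵢ + α·Naᵢ) = Kₒ + α·Naₒ → α = (0.11405·157.0 − 7.26) / (117.0 − 0.11405·20.1)
α = (17.91 − 7.26) / (117.0 − 2.292) = 10.65/114.7 = 0.09281

0.093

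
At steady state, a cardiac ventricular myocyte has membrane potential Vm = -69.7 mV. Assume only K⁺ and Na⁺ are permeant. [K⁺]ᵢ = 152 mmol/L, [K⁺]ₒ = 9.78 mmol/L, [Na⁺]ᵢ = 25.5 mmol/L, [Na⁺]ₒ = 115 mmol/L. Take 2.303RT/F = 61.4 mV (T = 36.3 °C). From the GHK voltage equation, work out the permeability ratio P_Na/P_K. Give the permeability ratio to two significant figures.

0.012

Let α = P_Na/P_K. GHK: Vm = 61.4·log₁₀[(Kₒ + α·Naₒ)/(Kᵢ + α·Naᵢ)].
10^(Vm/61.4) = 10^(-69.7/61.4) = 0.073252
So 0.073252·(Kᵢ + α·Naᵢ) = Kₒ + α·Naₒ → α = (0.073252·152.0 − 9.78) / (115.0 − 0.073252·25.5)
α = (11.13 − 9.78) / (115.0 − 1.868) = 1.354/113.1 = 0.01197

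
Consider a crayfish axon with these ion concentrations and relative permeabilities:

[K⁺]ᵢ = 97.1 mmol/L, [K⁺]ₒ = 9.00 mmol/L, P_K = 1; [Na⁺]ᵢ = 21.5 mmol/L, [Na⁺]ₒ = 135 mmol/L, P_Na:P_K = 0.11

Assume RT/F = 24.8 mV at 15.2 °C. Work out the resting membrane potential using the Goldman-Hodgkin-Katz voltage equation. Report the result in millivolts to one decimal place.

Vm = 24.8 · ln[(Σ P·[cation]ₒ + Σ P·[anion]ᵢ) / (Σ P·[cation]ᵢ + Σ P·[anion]ₒ)]
Numerator = 1×9.00 + 0.11×135 = 23.85
Denominator = 1×97.1 + 0.11×21.5 = 99.46
Vm = 24.8 · ln(0.23978) = 24.8 × (-1.4280) = -35.41 mV

-35.4 mV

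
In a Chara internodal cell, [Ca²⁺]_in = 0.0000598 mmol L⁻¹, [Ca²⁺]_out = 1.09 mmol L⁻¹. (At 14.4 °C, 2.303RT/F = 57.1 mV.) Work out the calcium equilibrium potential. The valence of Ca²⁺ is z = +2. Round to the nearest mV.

122 mV

E = (57.1/z) · log₁₀([Ca²⁺]_out/[Ca²⁺]_in) with z = +2.
= (57.1/2) · log₁₀(1.09/0.0000598) = 28.55 · log₁₀(1.823e+04)
= 28.55 · (4.2607) = 121.64 mV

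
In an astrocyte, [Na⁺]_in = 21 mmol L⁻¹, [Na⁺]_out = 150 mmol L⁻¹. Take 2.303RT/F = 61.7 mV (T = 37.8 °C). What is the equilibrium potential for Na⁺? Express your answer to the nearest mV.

E = (61.7/z) · log₁₀([Na⁺]_out/[Na⁺]_in) with z = +1.
= (61.7/1) · log₁₀(150/21) = 61.70 · log₁₀(7.143)
= 61.70 · (0.8539) = 52.68 mV

53 mV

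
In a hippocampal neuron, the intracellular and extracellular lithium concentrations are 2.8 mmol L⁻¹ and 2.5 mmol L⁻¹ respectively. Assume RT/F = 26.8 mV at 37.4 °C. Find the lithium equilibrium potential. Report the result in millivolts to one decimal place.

E = (26.8/z) · ln([Li⁺]_out/[Li⁺]_in) with z = +1.
= (26.8/1) · ln(2.5/2.8) = 26.80 · ln(0.8929)
= 26.80 · (-0.1133) = -3.04 mV

-3.0 mV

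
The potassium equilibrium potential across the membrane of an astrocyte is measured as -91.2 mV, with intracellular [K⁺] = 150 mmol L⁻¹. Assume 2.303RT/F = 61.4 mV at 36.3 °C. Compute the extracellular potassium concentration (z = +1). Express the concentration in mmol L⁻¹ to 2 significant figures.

4.9 mmol L⁻¹

Nernst: E = (61.4/1) · log₁₀([out]/[in]), so log₁₀([out]/[in]) = -91.2 × 1 / 61.4 = -1.4853.
[out]/[in] = 10^(-1.4853) = 0.03271.
[out] = 0.03271 × 150 = 4.906 mmol L⁻¹.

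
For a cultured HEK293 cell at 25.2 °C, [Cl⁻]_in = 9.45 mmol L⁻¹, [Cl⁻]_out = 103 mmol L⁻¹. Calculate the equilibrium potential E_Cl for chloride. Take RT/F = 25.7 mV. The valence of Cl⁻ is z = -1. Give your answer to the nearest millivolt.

E = (25.7/z) · ln([Cl⁻]_out/[Cl⁻]_in) with z = -1.
For an anion, dividing by z = -1 reverses the sign.
= (25.7/-1) · ln(103/9.45) = -25.70 · ln(10.9)
= -25.70 · (2.3887) = -61.39 mV

-61 mV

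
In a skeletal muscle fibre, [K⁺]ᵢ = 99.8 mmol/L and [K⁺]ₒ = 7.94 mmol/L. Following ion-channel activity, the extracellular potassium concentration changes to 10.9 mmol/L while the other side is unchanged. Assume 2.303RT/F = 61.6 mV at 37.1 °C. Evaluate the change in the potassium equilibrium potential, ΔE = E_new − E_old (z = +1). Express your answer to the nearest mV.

E_old = (61.6/1)·log₁₀(7.94/99.8) = -67.72 mV
E_new = (61.6/1)·log₁₀(10.9/99.8) = -59.24 mV
ΔE = -59.24 − (-67.72) = 8.48 mV

8 mV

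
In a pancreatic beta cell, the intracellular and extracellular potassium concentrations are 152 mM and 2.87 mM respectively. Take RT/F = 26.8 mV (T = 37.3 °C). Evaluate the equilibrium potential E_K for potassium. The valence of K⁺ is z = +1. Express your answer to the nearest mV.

-106 mV

E = (26.8/z) · ln([K⁺]_out/[K⁺]_in) with z = +1.
= (26.8/1) · ln(2.87/152) = 26.80 · ln(0.01888)
= 26.80 · (-3.9696) = -106.38 mV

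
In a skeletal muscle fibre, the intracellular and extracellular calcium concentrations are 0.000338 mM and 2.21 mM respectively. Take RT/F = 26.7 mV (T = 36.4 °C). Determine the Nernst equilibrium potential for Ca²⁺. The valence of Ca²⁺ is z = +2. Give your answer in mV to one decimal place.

117.3 mV

E = (26.7/z) · ln([Ca²⁺]_out/[Ca²⁺]_in) with z = +2.
= (26.7/2) · ln(2.21/0.000338) = 13.35 · ln(6538)
= 13.35 · (8.7855) = 117.29 mV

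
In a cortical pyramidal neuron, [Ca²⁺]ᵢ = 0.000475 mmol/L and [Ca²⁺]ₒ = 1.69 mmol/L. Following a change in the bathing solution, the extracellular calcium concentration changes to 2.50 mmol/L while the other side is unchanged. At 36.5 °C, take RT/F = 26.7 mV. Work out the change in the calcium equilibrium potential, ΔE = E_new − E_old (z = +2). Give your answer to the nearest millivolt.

E_old = (26.7/2)·ln(1.69/0.000475) = 109.16 mV
E_new = (26.7/2)·ln(2.50/0.000475) = 114.39 mV
ΔE = 114.39 − (109.16) = 5.23 mV

5 mV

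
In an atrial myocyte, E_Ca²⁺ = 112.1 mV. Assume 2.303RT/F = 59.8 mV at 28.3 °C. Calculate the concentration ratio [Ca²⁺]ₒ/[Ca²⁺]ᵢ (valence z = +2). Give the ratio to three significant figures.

5610

log₁₀([out]/[in]) = E·z/(59.8) = 112.1 × 2 / 59.8 = 3.7492
[out]/[in] = 10^(3.7492) = 5613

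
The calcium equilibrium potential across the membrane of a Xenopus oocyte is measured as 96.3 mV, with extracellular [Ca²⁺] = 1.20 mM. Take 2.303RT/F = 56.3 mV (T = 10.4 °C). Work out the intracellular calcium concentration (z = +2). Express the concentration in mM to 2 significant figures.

0.00046 mM

Nernst: E = (56.3/2) · log₁₀([out]/[in]), so log₁₀([out]/[in]) = 96.3 × 2 / 56.3 = 3.4210.
[out]/[in] = 10^(3.4210) = 2636.
[in] = 1.20 / 2636 = 0.0004552 mM.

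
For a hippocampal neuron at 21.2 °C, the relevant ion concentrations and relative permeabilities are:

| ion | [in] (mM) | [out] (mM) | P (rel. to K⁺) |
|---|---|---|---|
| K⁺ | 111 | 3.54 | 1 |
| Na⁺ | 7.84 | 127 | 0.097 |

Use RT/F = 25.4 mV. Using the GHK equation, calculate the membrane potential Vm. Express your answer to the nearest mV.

-50 mV

Vm = 25.4 · ln[(Σ P·[cation]ₒ + Σ P·[anion]ᵢ) / (Σ P·[cation]ᵢ + Σ P·[anion]ₒ)]
Numerator = 1×3.54 + 0.097×127 = 15.86
Denominator = 1×111 + 0.097×7.84 = 111.8
Vm = 25.4 · ln(0.1419) = 25.4 × (-1.9526) = -49.60 mV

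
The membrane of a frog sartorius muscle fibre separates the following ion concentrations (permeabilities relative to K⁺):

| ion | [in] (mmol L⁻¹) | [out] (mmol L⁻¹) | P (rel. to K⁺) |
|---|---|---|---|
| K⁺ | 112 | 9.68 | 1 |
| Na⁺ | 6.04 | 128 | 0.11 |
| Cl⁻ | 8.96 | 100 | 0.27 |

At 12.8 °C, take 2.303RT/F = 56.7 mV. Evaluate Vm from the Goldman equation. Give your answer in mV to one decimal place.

-41.2 mV

Vm = 56.7 · log₁₀[(Σ P·[cation]ₒ + Σ P·[anion]ᵢ) / (Σ P·[cation]ᵢ + Σ P·[anion]ₒ)]
Numerator = 1×9.68 + 0.11×128 + 0.27×8.96 = 26.18
Denominator = 1×112 + 0.11×6.04 + 0.27×100 = 139.7
Vm = 56.7 · log₁₀(0.18744) = 56.7 × (-0.7271) = -41.23 mV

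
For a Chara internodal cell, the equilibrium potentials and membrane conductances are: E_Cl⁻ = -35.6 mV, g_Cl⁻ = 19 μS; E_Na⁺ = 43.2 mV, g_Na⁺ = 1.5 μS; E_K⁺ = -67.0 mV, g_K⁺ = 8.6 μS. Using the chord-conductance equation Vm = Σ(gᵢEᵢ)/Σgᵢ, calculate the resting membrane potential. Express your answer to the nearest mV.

Σ gᵢEᵢ = 19·(-35.6) + 1.5·(43.2) + 8.6·(-67.0) = -1187.80
Σ gᵢ = 19 + 1.5 + 8.6 = 29.1
Vm = -1187.80 / 29.1 = -40.82 mV

-41 mV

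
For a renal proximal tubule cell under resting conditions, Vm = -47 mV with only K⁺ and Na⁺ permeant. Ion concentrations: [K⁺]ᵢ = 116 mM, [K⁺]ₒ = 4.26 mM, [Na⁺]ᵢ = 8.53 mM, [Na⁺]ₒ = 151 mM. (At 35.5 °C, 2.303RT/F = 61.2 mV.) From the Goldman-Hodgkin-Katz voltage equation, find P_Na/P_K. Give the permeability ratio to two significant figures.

0.10

Let α = P_Na/P_K. GHK: Vm = 61.2·log₁₀[(Kₒ + α·Naₒ)/(Kᵢ + α·Naᵢ)].
10^(Vm/61.2) = 10^(-47.0/61.2) = 0.17062
So 0.17062·(Kᵢ + α·Naᵢ) = Kₒ + α·Naₒ → α = (0.17062·116.0 − 4.26) / (151.0 − 0.17062·8.53)
α = (19.79 − 4.26) / (151.0 − 1.455) = 15.53/149.5 = 0.1039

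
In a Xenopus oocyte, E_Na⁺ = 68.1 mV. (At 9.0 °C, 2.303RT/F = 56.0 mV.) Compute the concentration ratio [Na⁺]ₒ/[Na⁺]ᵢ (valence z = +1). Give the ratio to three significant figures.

log₁₀([out]/[in]) = E·z/(56.0) = 68.1 × 1 / 56.0 = 1.2161
[out]/[in] = 10^(1.2161) = 16.45

16.4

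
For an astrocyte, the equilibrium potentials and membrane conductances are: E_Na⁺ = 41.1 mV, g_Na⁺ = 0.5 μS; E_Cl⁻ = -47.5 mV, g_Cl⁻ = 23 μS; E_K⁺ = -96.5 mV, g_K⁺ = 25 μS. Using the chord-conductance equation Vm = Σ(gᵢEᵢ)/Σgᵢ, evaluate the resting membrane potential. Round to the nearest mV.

-72 mV

Σ gᵢEᵢ = 0.5·(41.1) + 23·(-47.5) + 25·(-96.5) = -3484.45
Σ gᵢ = 0.5 + 23 + 25 = 48.5
Vm = -3484.45 / 48.5 = -71.84 mV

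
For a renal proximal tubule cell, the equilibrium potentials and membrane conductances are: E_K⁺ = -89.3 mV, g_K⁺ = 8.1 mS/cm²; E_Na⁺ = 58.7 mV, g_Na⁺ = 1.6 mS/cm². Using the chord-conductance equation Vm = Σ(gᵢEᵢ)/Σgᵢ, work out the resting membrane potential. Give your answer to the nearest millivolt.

Σ gᵢEᵢ = 8.1·(-89.3) + 1.6·(58.7) = -629.41
Σ gᵢ = 8.1 + 1.6 = 9.7
Vm = -629.41 / 9.7 = -64.89 mV

-65 mV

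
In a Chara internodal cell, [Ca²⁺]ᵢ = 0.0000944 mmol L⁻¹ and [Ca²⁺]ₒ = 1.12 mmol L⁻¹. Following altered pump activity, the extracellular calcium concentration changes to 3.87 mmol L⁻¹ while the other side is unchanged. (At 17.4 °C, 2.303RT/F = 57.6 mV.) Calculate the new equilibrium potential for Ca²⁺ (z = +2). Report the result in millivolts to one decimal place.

After the shift: [Ca²⁺]_out = 3.87, [Ca²⁺]_in = 0.0000944 mmol L⁻¹.
E_new = (57.6/2)·log₁₀(3.87/0.0000944) = 28.80 · (4.6127) = 132.85 mV

132.8 mV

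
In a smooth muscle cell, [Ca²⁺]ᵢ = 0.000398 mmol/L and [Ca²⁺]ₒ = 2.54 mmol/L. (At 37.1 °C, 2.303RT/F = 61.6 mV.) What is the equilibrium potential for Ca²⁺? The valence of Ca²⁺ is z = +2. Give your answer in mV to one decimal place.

E = (61.6/z) · log₁₀([Ca²⁺]_out/[Ca²⁺]_in) with z = +2.
= (61.6/2) · log₁₀(2.54/0.000398) = 30.80 · log₁₀(6382)
= 30.80 · (3.8050) = 117.19 mV

117.2 mV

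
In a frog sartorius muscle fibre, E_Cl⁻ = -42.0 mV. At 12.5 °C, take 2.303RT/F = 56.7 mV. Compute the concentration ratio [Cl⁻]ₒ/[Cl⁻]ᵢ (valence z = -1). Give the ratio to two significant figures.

log₁₀([out]/[in]) = E·z/(56.7) = -42.0 × -1 / 56.7 = 0.7407
[out]/[in] = 10^(0.7407) = 5.505

5.5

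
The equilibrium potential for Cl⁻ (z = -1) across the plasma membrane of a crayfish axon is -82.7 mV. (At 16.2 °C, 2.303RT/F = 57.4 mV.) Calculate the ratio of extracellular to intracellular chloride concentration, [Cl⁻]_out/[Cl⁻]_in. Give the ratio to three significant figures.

log₁₀([out]/[in]) = E·z/(57.4) = -82.7 × -1 / 57.4 = 1.4408
[out]/[in] = 10^(1.4408) = 27.59

27.6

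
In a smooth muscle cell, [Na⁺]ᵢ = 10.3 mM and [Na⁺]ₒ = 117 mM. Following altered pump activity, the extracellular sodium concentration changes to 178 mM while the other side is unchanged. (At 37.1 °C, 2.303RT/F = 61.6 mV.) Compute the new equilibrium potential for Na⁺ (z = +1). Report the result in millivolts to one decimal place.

After the shift: [Na⁺]_out = 178, [Na⁺]_in = 10.3 mM.
E_new = (61.6/1)·log₁₀(178/10.3) = 61.60 · (1.2376) = 76.24 mV

76.2 mV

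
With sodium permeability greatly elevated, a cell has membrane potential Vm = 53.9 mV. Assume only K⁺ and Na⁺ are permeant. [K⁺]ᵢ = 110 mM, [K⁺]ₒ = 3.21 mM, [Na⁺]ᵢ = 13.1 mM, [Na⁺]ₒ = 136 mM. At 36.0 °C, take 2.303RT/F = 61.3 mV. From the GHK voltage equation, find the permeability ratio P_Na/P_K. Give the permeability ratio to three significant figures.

22.6

Let α = P_Na/P_K. GHK: Vm = 61.3·log₁₀[(Kₒ + α·Naₒ)/(Kᵢ + α·Naᵢ)].
10^(Vm/61.3) = 10^(53.9/61.3) = 7.5732
So 7.5732·(Kᵢ + α·Naᵢ) = Kₒ + α·Naₒ → α = (7.5732·110.0 − 3.21) / (136.0 − 7.5732·13.1)
α = (833.1 − 3.21) / (136.0 − 99.21) = 829.8/36.79 = 22.56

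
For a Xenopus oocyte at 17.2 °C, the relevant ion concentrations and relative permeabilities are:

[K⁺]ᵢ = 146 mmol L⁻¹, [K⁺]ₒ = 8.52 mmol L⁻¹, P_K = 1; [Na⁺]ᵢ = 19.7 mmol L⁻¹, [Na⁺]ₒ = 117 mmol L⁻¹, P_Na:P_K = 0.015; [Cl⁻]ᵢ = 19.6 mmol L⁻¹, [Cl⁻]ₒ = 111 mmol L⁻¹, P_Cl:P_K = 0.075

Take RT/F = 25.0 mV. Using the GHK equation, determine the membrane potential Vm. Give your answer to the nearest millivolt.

Vm = 25.0 · ln[(Σ P·[cation]ₒ + Σ P·[anion]ᵢ) / (Σ P·[cation]ᵢ + Σ P·[anion]ₒ)]
Numerator = 1×8.52 + 0.015×117 + 0.075×19.6 = 11.74
Denominator = 1×146 + 0.015×19.7 + 0.075×111 = 154.6
Vm = 25.0 · ln(0.07596) = 25.0 × (-2.5775) = -64.44 mV

-64 mV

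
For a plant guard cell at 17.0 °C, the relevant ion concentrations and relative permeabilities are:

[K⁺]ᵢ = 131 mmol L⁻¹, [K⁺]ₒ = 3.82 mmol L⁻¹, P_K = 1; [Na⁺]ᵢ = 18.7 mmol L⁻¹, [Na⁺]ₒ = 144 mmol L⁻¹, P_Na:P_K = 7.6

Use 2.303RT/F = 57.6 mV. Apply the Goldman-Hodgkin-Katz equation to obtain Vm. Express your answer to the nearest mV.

35 mV

Vm = 57.6 · log₁₀[(Σ P·[cation]ₒ + Σ P·[anion]ᵢ) / (Σ P·[cation]ᵢ + Σ P·[anion]ₒ)]
Numerator = 1×3.82 + 7.6×144 = 1098
Denominator = 1×131 + 7.6×18.7 = 273.1
Vm = 57.6 · log₁₀(4.021) = 57.6 × (0.6043) = 34.81 mV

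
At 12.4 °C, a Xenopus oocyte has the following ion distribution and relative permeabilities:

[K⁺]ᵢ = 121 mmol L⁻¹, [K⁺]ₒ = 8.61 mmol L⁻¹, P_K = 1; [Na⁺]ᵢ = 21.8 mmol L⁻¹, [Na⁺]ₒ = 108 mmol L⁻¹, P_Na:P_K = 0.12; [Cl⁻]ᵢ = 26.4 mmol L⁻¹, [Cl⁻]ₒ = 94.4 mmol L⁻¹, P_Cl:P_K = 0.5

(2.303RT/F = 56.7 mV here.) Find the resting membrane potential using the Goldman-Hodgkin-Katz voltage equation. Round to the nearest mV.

-39 mV

Vm = 56.7 · log₁₀[(Σ P·[cation]ₒ + Σ P·[anion]ᵢ) / (Σ P·[cation]ᵢ + Σ P·[anion]ₒ)]
Numerator = 1×8.61 + 0.12×108 + 0.5×26.4 = 34.77
Denominator = 1×121 + 0.12×21.8 + 0.5×94.4 = 170.8
Vm = 56.7 · log₁₀(0.20355) = 56.7 × (-0.6913) = -39.20 mV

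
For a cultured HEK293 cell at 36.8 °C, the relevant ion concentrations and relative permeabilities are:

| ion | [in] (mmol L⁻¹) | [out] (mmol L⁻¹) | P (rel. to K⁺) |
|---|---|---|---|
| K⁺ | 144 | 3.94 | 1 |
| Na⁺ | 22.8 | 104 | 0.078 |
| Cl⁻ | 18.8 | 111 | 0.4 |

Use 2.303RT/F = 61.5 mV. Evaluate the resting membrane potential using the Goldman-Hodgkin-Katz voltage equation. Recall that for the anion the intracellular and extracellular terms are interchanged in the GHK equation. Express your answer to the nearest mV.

Vm = 61.5 · log₁₀[(Σ P·[cation]ₒ + Σ P·[anion]ᵢ) / (Σ P·[cation]ᵢ + Σ P·[anion]ₒ)]
Numerator = 1×3.94 + 0.078×104 + 0.4×18.8 = 19.57
Denominator = 1×144 + 0.078×22.8 + 0.4×111 = 190.2
Vm = 61.5 · log₁₀(0.10291) = 61.5 × (-0.9875) = -60.73 mV

-61 mV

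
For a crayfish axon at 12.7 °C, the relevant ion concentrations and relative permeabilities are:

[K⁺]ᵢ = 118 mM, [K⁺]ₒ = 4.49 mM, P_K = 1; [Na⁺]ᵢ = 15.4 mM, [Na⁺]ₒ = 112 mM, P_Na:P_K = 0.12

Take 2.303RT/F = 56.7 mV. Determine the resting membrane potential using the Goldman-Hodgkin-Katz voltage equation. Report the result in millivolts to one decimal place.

Vm = 56.7 · log₁₀[(Σ P·[cation]ₒ + Σ P·[anion]ᵢ) / (Σ P·[cation]ᵢ + Σ P·[anion]ₒ)]
Numerator = 1×4.49 + 0.12×112 = 17.93
Denominator = 1×118 + 0.12×15.4 = 119.8
Vm = 56.7 · log₁₀(0.14961) = 56.7 × (-0.8251) = -46.78 mV

-46.8 mV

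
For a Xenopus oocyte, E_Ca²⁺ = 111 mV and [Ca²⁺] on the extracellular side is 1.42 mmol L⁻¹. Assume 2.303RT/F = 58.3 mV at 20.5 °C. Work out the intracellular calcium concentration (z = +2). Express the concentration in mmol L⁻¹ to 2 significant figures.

0.00022 mmol L⁻¹

Nernst: E = (58.3/2) · log₁₀([out]/[in]), so log₁₀([out]/[in]) = 111.0 × 2 / 58.3 = 3.8079.
[out]/[in] = 10^(3.8079) = 6425.
[in] = 1.42 / 6425 = 0.000221 mmol L⁻¹.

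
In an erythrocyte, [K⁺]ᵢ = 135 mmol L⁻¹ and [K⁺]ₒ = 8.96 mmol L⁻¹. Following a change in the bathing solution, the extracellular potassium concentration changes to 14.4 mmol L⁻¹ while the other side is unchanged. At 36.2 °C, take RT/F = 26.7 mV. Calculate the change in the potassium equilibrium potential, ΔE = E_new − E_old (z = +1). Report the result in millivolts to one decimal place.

12.7 mV

E_old = (26.7/1)·ln(8.96/135) = -72.42 mV
E_new = (26.7/1)·ln(14.4/135) = -59.76 mV
ΔE = -59.76 − (-72.42) = 12.67 mV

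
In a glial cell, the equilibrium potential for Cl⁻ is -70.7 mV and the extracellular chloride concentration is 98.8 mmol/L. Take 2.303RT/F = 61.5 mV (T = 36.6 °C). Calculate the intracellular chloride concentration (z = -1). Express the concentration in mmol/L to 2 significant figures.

7.0 mmol/L

Nernst: E = (61.5/-1) · log₁₀([out]/[in]), so log₁₀([out]/[in]) = -70.7 × -1 / 61.5 = 1.1496.
[out]/[in] = 10^(1.1496) = 14.11.
[in] = 98.8 / 14.11 = 7.001 mmol/L.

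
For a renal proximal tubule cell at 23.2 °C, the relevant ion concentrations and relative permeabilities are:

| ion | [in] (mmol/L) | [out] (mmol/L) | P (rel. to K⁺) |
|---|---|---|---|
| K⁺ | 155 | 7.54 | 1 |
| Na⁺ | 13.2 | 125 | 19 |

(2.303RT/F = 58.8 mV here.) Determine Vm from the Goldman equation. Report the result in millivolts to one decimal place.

45.2 mV

Vm = 58.8 · log₁₀[(Σ P·[cation]ₒ + Σ P·[anion]ᵢ) / (Σ P·[cation]ᵢ + Σ P·[anion]ₒ)]
Numerator = 1×7.54 + 19×125 = 2383
Denominator = 1×155 + 19×13.2 = 405.8
Vm = 58.8 · log₁₀(5.8712) = 58.8 × (0.7687) = 45.20 mV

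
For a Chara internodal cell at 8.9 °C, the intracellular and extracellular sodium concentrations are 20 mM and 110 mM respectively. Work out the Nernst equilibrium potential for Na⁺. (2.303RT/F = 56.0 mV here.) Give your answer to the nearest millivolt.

E = (56.0/z) · log₁₀([Na⁺]_out/[Na⁺]_in) with z = +1.
= (56.0/1) · log₁₀(110/20) = 56.00 · log₁₀(5.5)
= 56.00 · (0.7404) = 41.46 mV

41 mV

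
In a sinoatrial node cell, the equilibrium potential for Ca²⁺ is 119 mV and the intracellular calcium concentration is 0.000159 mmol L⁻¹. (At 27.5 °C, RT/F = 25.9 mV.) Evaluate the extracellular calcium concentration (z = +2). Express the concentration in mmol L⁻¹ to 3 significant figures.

Nernst: E = (25.9/2) · ln([out]/[in]), so ln([out]/[in]) = 119.0 × 2 / 25.9 = 9.1892.
[out]/[in] = e^(9.1892) = 9791.
[out] = 9791 × 0.000159 = 1.557 mmol L⁻¹.

1.56 mmol L⁻¹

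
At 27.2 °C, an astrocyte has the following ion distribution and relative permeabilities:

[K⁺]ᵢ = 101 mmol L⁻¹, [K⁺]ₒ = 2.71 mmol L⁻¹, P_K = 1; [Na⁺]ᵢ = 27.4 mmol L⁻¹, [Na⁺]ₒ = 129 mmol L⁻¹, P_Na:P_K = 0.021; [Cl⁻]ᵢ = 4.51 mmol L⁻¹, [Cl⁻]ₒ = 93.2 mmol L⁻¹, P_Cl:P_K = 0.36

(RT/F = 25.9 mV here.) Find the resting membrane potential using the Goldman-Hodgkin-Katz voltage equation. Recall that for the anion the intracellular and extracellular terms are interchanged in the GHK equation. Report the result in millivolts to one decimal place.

-76.5 mV

Vm = 25.9 · ln[(Σ P·[cation]ₒ + Σ P·[anion]ᵢ) / (Σ P·[cation]ᵢ + Σ P·[anion]ₒ)]
Numerator = 1×2.71 + 0.021×129 + 0.36×4.51 = 7.043
Denominator = 1×101 + 0.021×27.4 + 0.36×93.2 = 135.1
Vm = 25.9 · ln(0.052118) = 25.9 × (-2.9542) = -76.51 mV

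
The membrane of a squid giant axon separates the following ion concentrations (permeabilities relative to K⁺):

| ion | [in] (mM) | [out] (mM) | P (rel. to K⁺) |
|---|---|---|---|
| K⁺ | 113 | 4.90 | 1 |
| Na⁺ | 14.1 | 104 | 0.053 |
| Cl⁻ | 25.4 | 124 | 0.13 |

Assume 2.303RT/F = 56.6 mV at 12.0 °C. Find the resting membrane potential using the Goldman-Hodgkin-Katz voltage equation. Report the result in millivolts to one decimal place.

Vm = 56.6 · log₁₀[(Σ P·[cation]ₒ + Σ P·[anion]ᵢ) / (Σ P·[cation]ᵢ + Σ P·[anion]ₒ)]
Numerator = 1×4.90 + 0.053×104 + 0.13×25.4 = 13.71
Denominator = 1×113 + 0.053×14.1 + 0.13×124 = 129.9
Vm = 56.6 · log₁₀(0.1056) = 56.6 × (-0.9763) = -55.26 mV

-55.3 mV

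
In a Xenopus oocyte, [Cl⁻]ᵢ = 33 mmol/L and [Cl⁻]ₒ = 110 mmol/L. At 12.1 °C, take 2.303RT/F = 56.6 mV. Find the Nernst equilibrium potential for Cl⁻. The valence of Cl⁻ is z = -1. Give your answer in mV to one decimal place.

-29.6 mV

E = (56.6/z) · log₁₀([Cl⁻]_out/[Cl⁻]_in) with z = -1.
For an anion, dividing by z = -1 reverses the sign.
= (56.6/-1) · log₁₀(110/33) = -56.60 · log₁₀(3.333)
= -56.60 · (0.5229) = -29.59 mV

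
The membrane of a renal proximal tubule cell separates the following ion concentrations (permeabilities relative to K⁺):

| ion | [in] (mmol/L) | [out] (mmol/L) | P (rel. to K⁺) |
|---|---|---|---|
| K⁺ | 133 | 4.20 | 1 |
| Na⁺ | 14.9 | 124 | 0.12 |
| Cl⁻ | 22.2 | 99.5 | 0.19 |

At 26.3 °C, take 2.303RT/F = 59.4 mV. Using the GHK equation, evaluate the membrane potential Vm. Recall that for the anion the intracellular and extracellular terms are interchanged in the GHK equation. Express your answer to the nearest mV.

Vm = 59.4 · log₁₀[(Σ P·[cation]ₒ + Σ P·[anion]ᵢ) / (Σ P·[cation]ᵢ + Σ P·[anion]ₒ)]
Numerator = 1×4.20 + 0.12×124 + 0.19×22.2 = 23.3
Denominator = 1×133 + 0.12×14.9 + 0.19×99.5 = 153.7
Vm = 59.4 · log₁₀(0.15159) = 59.4 × (-0.8193) = -48.67 mV

-49 mV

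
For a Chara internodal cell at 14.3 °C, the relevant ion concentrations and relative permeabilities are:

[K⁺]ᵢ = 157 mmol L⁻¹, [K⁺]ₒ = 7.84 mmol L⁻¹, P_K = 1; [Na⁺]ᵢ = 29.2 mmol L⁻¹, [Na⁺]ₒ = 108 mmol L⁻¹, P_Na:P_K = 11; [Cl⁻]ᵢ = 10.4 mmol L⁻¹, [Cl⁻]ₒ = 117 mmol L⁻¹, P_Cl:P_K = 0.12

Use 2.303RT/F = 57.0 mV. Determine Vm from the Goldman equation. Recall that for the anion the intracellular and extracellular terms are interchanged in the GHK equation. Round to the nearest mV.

Vm = 57.0 · log₁₀[(Σ P·[cation]ₒ + Σ P·[anion]ᵢ) / (Σ P·[cation]ᵢ + Σ P·[anion]ₒ)]
Numerator = 1×7.84 + 11×108 + 0.12×10.4 = 1197
Denominator = 1×157 + 11×29.2 + 0.12×117 = 492.2
Vm = 57.0 · log₁₀(2.4319) = 57.0 × (0.3859) = 22.00 mV

22 mV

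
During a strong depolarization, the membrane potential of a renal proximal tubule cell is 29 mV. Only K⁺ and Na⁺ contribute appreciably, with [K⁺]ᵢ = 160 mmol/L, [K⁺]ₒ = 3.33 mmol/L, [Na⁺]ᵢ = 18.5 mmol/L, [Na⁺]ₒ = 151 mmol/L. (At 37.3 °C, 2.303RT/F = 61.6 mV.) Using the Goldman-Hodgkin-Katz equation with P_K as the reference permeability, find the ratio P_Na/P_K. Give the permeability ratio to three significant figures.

4.88

Let α = P_Na/P_K. GHK: Vm = 61.6·log₁₀[(Kₒ + α·Naₒ)/(Kᵢ + α·Naᵢ)].
10^(Vm/61.6) = 10^(29.0/61.6) = 2.9565
So 2.9565·(Kᵢ + α·Naᵢ) = Kₒ + α·Naₒ → α = (2.9565·160.0 − 3.33) / (151.0 − 2.9565·18.5)
α = (473 − 3.33) / (151.0 − 54.7) = 469.7/96.3 = 4.877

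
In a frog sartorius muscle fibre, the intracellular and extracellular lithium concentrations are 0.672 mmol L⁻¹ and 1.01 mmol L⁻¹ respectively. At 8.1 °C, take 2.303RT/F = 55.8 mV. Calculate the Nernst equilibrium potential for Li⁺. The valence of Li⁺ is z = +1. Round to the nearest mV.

E = (55.8/z) · log₁₀([Li⁺]_out/[Li⁺]_in) with z = +1.
= (55.8/1) · log₁₀(1.01/0.672) = 55.80 · log₁₀(1.503)
= 55.80 · (0.1770) = 9.87 mV

10 mV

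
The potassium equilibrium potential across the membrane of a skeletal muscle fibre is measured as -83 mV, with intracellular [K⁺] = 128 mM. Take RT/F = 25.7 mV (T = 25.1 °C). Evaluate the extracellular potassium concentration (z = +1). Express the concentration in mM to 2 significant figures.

5.1 mM

Nernst: E = (25.7/1) · ln([out]/[in]), so ln([out]/[in]) = -83.0 × 1 / 25.7 = -3.2296.
[out]/[in] = e^(-3.2296) = 0.03957.
[out] = 0.03957 × 128 = 5.066 mM.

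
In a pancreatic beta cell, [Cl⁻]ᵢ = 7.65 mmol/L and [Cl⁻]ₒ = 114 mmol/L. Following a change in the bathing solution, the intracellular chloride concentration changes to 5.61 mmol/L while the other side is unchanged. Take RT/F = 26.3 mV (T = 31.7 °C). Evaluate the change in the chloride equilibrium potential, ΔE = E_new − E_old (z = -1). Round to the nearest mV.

E_old = (26.3/-1)·ln(114/7.65) = -71.05 mV
E_new = (26.3/-1)·ln(114/5.61) = -79.21 mV
ΔE = -79.21 − (-71.05) = -8.16 mV

-8 mV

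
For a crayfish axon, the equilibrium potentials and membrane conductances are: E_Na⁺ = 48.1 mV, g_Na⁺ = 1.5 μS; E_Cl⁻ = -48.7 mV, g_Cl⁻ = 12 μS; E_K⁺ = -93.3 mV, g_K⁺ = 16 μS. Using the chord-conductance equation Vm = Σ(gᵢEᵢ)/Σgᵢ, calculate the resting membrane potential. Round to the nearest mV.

Σ gᵢEᵢ = 1.5·(48.1) + 12·(-48.7) + 16·(-93.3) = -2005.05
Σ gᵢ = 1.5 + 12 + 16 = 29.5
Vm = -2005.05 / 29.5 = -67.97 mV

-68 mV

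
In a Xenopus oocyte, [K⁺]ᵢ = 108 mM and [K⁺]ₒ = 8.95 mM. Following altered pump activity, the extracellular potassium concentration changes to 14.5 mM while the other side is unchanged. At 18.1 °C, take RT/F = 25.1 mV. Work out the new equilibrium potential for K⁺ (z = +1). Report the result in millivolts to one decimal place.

After the shift: [K⁺]_out = 14.5, [K⁺]_in = 108 mM.
E_new = (25.1/1)·ln(14.5/108) = 25.10 · (-2.0080) = -50.40 mV

-50.4 mV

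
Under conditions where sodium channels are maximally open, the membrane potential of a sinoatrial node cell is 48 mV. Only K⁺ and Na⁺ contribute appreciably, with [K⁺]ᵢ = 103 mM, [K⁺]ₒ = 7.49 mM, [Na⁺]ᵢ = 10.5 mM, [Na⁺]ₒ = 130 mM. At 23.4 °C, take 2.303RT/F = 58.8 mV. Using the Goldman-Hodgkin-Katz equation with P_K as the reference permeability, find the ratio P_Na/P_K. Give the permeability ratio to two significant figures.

11

Let α = P_Na/P_K. GHK: Vm = 58.8·log₁₀[(Kₒ + α·Naₒ)/(Kᵢ + α·Naᵢ)].
10^(Vm/58.8) = 10^(48.0/58.8) = 6.5513
So 6.5513·(Kᵢ + α·Naᵢ) = Kₒ + α·Naₒ → α = (6.5513·103.0 − 7.49) / (130.0 − 6.5513·10.5)
α = (674.8 − 7.49) / (130.0 − 68.79) = 667.3/61.21 = 10.9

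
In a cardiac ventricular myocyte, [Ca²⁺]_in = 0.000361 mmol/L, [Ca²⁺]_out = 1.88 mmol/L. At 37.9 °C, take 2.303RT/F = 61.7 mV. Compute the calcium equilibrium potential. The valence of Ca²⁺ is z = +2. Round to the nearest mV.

115 mV

E = (61.7/z) · log₁₀([Ca²⁺]_out/[Ca²⁺]_in) with z = +2.
= (61.7/2) · log₁₀(1.88/0.000361) = 30.85 · log₁₀(5208)
= 30.85 · (3.7167) = 114.66 mV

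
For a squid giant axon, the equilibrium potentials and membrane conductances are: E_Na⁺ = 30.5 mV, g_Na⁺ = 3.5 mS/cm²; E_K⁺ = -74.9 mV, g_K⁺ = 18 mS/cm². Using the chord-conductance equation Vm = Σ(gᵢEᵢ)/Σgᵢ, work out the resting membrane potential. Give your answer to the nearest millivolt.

-58 mV

Σ gᵢEᵢ = 3.5·(30.5) + 18·(-74.9) = -1241.45
Σ gᵢ = 3.5 + 18 = 21.5
Vm = -1241.45 / 21.5 = -57.74 mV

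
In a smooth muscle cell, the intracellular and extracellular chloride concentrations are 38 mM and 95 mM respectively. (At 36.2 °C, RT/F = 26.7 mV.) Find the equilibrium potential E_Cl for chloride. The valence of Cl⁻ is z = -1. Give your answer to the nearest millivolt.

-24 mV

E = (26.7/z) · ln([Cl⁻]_out/[Cl⁻]_in) with z = -1.
For an anion, dividing by z = -1 reverses the sign.
= (26.7/-1) · ln(95/38) = -26.70 · ln(2.5)
= -26.70 · (0.9163) = -24.46 mV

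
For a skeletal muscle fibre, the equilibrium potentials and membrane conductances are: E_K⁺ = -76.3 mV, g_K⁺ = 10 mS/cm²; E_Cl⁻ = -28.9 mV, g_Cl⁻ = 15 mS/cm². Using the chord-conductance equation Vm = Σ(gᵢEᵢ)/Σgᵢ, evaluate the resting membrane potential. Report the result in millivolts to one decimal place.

Σ gᵢEᵢ = 10·(-76.3) + 15·(-28.9) = -1196.50
Σ gᵢ = 10 + 15 = 25
Vm = -1196.50 / 25 = -47.86 mV

-47.9 mV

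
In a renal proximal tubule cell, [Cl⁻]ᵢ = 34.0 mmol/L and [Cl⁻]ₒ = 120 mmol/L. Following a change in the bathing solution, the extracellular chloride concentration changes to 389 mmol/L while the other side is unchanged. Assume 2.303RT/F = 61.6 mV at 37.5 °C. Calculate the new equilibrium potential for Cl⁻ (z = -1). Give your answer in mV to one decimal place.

-65.2 mV

After the shift: [Cl⁻]_out = 389, [Cl⁻]_in = 34.0 mmol/L.
E_new = (61.6/-1)·log₁₀(389/34.0) = -61.60 · (1.0585) = -65.20 mV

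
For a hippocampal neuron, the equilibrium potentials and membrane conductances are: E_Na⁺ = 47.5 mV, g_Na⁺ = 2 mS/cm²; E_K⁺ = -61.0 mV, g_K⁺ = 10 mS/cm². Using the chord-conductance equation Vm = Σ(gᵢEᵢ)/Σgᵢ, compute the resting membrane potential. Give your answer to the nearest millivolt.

Σ gᵢEᵢ = 2·(47.5) + 10·(-61.0) = -515.00
Σ gᵢ = 2 + 10 = 12
Vm = -515.00 / 12 = -42.92 mV

-43 mV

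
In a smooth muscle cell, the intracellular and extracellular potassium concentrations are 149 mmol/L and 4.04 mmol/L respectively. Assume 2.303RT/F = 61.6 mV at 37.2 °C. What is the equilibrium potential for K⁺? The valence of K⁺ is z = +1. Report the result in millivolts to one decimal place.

E = (61.6/z) · log₁₀([K⁺]_out/[K⁺]_in) with z = +1.
= (61.6/1) · log₁₀(4.04/149) = 61.60 · log₁₀(0.02711)
= 61.60 · (-1.5668) = -96.52 mV

-96.5 mV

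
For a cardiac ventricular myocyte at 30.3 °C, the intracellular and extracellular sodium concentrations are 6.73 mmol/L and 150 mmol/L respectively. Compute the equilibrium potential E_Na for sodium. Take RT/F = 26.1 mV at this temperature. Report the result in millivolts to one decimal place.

81.0 mV

E = (26.1/z) · ln([Na⁺]_out/[Na⁺]_in) with z = +1.
= (26.1/1) · ln(150/6.73) = 26.10 · ln(22.29)
= 26.10 · (3.1041) = 81.02 mV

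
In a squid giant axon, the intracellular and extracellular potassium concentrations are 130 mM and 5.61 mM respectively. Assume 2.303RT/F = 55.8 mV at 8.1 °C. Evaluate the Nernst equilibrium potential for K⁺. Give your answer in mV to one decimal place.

-76.2 mV

E = (55.8/z) · log₁₀([K⁺]_out/[K⁺]_in) with z = +1.
= (55.8/1) · log₁₀(5.61/130) = 55.80 · log₁₀(0.04315)
= 55.80 · (-1.3650) = -76.17 mV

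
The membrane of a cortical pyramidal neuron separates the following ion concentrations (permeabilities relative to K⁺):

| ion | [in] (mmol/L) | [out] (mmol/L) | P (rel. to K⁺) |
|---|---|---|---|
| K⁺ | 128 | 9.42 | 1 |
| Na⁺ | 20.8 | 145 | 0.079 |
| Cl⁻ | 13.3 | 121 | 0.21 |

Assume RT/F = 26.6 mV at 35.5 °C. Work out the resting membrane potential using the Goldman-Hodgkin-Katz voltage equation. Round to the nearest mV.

Vm = 26.6 · ln[(Σ P·[cation]ₒ + Σ P·[anion]ᵢ) / (Σ P·[cation]ᵢ + Σ P·[anion]ₒ)]
Numerator = 1×9.42 + 0.079×145 + 0.21×13.3 = 23.67
Denominator = 1×128 + 0.079×20.8 + 0.21×121 = 155.1
Vm = 26.6 · ln(0.15264) = 26.6 × (-1.8796) = -50.00 mV

-50 mV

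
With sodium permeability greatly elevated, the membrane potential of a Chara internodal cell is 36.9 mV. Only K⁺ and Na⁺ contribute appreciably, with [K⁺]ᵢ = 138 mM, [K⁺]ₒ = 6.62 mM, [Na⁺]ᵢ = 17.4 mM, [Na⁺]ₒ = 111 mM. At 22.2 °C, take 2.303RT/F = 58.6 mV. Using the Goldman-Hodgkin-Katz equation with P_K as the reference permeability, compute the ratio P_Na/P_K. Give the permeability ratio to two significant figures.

16

Let α = P_Na/P_K. GHK: Vm = 58.6·log₁₀[(Kₒ + α·Naₒ)/(Kᵢ + α·Naᵢ)].
10^(Vm/58.6) = 10^(36.9/58.6) = 4.2628
So 4.2628·(Kᵢ + α·Naᵢ) = Kₒ + α·Naₒ → α = (4.2628·138.0 − 6.62) / (111.0 − 4.2628·17.4)
α = (588.3 − 6.62) / (111.0 − 74.17) = 581.6/36.83 = 15.79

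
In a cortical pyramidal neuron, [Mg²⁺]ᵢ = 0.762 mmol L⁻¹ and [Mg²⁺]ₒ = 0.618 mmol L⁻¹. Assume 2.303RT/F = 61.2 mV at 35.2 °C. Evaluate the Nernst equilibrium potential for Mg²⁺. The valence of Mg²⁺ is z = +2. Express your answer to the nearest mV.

E = (61.2/z) · log₁₀([Mg²⁺]_out/[Mg²⁺]_in) with z = +2.
= (61.2/2) · log₁₀(0.618/0.762) = 30.60 · log₁₀(0.811)
= 30.60 · (-0.0910) = -2.78 mV

-3 mV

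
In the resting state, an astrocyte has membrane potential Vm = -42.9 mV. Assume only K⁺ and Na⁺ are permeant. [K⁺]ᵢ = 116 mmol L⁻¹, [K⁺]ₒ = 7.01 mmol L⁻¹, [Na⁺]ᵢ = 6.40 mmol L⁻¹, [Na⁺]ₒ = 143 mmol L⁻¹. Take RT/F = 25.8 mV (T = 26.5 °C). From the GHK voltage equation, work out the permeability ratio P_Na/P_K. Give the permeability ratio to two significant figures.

0.11

Let α = P_Na/P_K. GHK: Vm = 25.8·ln[(Kₒ + α·Naₒ)/(Kᵢ + α·Naᵢ)].
e^(Vm/25.8) = e^(-42.9/25.8) = 0.18961
So 0.18961·(Kᵢ + α·Naᵢ) = Kₒ + α·Naₒ → α = (0.18961·116.0 − 7.01) / (143.0 − 0.18961·6.4)
α = (21.99 − 7.01) / (143.0 − 1.213) = 14.98/141.8 = 0.1057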